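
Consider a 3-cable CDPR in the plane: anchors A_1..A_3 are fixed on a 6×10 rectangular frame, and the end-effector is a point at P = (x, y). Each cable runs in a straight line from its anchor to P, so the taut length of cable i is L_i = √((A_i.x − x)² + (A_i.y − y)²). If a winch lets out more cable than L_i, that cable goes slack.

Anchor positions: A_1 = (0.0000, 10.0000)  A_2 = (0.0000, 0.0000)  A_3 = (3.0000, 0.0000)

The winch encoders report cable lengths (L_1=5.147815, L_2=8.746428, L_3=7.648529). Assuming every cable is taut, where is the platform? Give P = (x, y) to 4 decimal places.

(4.5000, 7.5000)

expand ‖A_i−P‖²=L_i² and subtract eq 1 (k_i ≔ ‖A_i‖²−L_i²)
k_1 = 0.0000+100.0000−26.5000 = 73.5000
eq1−eq2 → [0.0000  20.0000]·P = 150.0000
eq1−eq3 → [-6.0000  20.0000]·P = 123.0000
2×2 solve → P = (4.5000, 7.5000)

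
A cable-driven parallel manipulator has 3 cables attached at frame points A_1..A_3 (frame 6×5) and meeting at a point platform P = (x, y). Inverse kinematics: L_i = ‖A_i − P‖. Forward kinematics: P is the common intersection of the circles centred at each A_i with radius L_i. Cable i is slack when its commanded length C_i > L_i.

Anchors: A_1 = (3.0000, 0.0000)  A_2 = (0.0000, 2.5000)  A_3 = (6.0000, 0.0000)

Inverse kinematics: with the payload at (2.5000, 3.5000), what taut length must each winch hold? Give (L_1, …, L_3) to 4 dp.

(3.5355, 2.6926, 4.9497)

L_1 = √((3.0000−2.5000)² + (0.0000−3.5000)²) = 3.5355
L_2 = √((0.0000−2.5000)² + (2.5000−3.5000)²) = 2.6926
L_3 = √((6.0000−2.5000)² + (0.0000−3.5000)²) = 4.9497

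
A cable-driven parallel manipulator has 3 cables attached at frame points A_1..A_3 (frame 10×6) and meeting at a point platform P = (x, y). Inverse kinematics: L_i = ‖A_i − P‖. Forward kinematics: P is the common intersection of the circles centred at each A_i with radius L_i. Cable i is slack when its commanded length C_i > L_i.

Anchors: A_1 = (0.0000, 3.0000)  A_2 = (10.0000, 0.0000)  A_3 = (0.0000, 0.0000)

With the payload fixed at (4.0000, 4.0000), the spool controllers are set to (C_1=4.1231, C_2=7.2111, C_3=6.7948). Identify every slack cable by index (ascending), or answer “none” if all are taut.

3

cable 1: L_1 = ‖A_1−P‖ = 4.1231;  C_1 = 4.1231 → taut
cable 2: L_2 = ‖A_2−P‖ = 7.2111;  C_2 = 7.2111 → taut
cable 3: L_3 = ‖A_3−P‖ = 5.6569;  C_3 = 6.7948 → slack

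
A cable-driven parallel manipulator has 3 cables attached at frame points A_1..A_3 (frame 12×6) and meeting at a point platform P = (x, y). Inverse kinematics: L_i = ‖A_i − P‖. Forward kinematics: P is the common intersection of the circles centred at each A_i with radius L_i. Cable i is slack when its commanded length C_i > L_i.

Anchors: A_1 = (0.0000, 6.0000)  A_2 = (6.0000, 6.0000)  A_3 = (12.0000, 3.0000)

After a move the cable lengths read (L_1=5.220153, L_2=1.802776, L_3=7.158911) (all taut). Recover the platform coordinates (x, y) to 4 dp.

circle eqns → linear via eq_j − eq_1; set q_j = A_j·A_j − L_j²
q_1 = 0.0000+36.0000−27.2500 = 8.7500
-12.0000·x + 0.0000·y = q_1−q_2 = -60.0000
-24.0000·x + 6.0000·y = q_1−q_3 = -93.0000
solve first two rows → x=5.0000, y=4.5000

(5.0000, 4.5000)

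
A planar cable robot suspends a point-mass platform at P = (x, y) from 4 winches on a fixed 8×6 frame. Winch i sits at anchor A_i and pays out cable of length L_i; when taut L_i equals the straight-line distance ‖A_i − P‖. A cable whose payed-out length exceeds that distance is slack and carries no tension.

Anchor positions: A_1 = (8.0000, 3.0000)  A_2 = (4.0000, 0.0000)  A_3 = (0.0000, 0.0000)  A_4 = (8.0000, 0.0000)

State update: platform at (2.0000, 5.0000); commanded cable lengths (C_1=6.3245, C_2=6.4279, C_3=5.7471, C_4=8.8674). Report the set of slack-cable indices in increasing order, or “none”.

2, 3, 4

i=1: geometric 6.3246 vs commanded 6.3245 ⇒ taut
i=2: geometric 5.3852 vs commanded 6.4279 ⇒ slack
i=3: geometric 5.3852 vs commanded 5.7471 ⇒ slack
i=4: geometric 7.8102 vs commanded 8.8674 ⇒ slack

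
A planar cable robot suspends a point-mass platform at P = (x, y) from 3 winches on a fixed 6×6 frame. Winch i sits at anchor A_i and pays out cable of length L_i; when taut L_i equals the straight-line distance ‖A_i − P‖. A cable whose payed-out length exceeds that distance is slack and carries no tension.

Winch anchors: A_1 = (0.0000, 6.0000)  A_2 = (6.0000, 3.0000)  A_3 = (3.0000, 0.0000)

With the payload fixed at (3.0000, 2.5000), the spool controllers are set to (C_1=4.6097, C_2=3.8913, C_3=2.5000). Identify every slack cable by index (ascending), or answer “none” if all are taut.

cable 1: L_1 = ‖A_1−P‖ = 4.6098;  C_1 = 4.6097 → taut
cable 2: L_2 = ‖A_2−P‖ = 3.0414;  C_2 = 3.8913 → slack
cable 3: L_3 = ‖A_3−P‖ = 2.5000;  C_3 = 2.5000 → taut

2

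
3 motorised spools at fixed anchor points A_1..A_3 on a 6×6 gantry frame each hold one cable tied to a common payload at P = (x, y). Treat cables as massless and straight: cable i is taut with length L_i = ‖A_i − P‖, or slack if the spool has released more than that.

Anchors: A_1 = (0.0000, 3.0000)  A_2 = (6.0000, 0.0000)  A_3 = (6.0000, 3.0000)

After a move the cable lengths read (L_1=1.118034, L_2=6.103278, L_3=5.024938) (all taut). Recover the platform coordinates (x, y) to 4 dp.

(1.0000, 3.5000)

expand ‖A_i−P‖²=L_i² and subtract eq 1 (q_i ≔ ‖A_i‖²−L_i²)
q_1 = 0.0000+9.0000−1.2500 = 7.7500
eq1−eq2 → [-12.0000  6.0000]·P = 9.0000
eq1−eq3 → [-12.0000  0.0000]·P = -12.0000
2×2 solve → P = (1.0000, 3.5000)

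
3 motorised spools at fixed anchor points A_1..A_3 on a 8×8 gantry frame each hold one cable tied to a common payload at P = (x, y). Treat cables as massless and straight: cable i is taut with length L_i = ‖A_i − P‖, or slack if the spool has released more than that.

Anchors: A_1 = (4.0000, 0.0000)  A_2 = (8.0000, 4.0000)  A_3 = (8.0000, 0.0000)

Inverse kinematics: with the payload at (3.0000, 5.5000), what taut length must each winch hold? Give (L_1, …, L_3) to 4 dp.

(5.5902, 5.2202, 7.4330)

cable 1: Δx=1.0000, Δy=-5.5000; L_1 = √(Δx²+Δy²) = 5.5902
cable 2: Δx=5.0000, Δy=-1.5000; L_2 = √(Δx²+Δy²) = 5.2202
cable 3: Δx=5.0000, Δy=-5.5000; L_3 = √(Δx²+Δy²) = 7.4330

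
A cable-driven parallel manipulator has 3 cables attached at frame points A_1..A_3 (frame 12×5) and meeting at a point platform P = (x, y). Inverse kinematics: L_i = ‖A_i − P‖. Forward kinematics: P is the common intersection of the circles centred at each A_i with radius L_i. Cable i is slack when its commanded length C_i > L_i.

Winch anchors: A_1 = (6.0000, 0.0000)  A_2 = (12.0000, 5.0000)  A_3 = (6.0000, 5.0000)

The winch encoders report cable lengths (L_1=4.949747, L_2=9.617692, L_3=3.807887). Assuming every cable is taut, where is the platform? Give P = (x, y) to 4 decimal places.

(2.5000, 3.5000)

each cable: (A_i−P)·(A_i−P) = L_i²; let c_i = ‖A_i‖²−L_i²
c_1 = 36.0000+0.0000−24.5000 = 11.5000
row 1: -12.0000x − 10.0000y = -65.0000  (c_2=76.5000)
row 2: 0.0000x − 10.0000y = -35.0000  (c_3=46.5000)
Cramer on rows 1–2 → x = 2.5000, y = 3.5000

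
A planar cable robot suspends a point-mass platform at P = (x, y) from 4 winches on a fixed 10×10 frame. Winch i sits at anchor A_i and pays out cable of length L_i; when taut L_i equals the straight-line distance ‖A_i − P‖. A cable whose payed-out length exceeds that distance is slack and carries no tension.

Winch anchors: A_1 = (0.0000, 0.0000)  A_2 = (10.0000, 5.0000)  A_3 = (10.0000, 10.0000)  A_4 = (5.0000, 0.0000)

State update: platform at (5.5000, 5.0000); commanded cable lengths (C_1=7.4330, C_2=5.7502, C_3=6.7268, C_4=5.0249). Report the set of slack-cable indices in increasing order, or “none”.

cable 1: L_1 = ‖A_1−P‖ = 7.4330;  C_1 = 7.4330 → taut
cable 2: L_2 = ‖A_2−P‖ = 4.5000;  C_2 = 5.7502 → slack
cable 3: L_3 = ‖A_3−P‖ = 6.7268;  C_3 = 6.7268 → taut
cable 4: L_4 = ‖A_4−P‖ = 5.0249;  C_4 = 5.0249 → taut

2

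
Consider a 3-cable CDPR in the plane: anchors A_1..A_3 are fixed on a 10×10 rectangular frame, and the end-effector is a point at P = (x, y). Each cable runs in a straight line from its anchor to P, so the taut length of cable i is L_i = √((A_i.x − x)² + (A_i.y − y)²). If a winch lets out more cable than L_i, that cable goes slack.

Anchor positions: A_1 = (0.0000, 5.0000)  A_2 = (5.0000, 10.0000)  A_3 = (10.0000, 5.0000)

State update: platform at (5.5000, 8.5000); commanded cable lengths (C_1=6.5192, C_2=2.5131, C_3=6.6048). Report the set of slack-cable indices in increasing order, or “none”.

2, 3

cable 1: √((-5.5000)²+(-3.5000)²)=6.5192, C_1=6.5192: taut
cable 2: √((-0.5000)²+(1.5000)²)=1.5811, C_2=2.5131: slack
cable 3: √((4.5000)²+(-3.5000)²)=5.7009, C_3=6.6048: slack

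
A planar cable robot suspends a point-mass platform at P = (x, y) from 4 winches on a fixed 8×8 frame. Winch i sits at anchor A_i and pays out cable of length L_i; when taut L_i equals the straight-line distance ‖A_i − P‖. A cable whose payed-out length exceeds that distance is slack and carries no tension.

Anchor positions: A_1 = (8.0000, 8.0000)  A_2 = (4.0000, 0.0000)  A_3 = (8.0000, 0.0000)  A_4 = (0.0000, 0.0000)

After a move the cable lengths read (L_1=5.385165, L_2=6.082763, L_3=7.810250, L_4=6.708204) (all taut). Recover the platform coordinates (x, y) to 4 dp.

(3.0000, 6.0000)

each cable: (A_i−P)·(A_i−P) = L_i²; let c_i = ‖A_i‖²−L_i²
c_1 = 64.0000+64.0000−29.0000 = 99.0000
row 1: 8.0000x + 16.0000y = 120.0000  (c_2=-21.0000)
row 2: 0.0000x + 16.0000y = 96.0000  (c_3=3.0000)
row 3: 16.0000x + 16.0000y = 144.0000  (c_4=-45.0000)
Cramer on rows 1–2 → x = 3.0000, y = 6.0000
check cable 4: ‖A_4−P‖² = 45.0000 ≈ L_4² = 45.0000 ✓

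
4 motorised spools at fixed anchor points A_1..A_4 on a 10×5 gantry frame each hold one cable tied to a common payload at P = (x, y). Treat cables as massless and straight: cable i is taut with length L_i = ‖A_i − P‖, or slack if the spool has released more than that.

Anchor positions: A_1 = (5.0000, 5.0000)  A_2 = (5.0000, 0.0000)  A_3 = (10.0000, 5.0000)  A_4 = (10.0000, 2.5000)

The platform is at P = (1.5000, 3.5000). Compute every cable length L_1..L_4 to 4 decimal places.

(3.8079, 4.9497, 8.6313, 8.5586)

cable 1: Δx=3.5000, Δy=1.5000; L_1 = √(Δx²+Δy²) = 3.8079
cable 2: Δx=3.5000, Δy=-3.5000; L_2 = √(Δx²+Δy²) = 4.9497
cable 3: Δx=8.5000, Δy=1.5000; L_3 = √(Δx²+Δy²) = 8.6313
cable 4: Δx=8.5000, Δy=-1.0000; L_4 = √(Δx²+Δy²) = 8.5586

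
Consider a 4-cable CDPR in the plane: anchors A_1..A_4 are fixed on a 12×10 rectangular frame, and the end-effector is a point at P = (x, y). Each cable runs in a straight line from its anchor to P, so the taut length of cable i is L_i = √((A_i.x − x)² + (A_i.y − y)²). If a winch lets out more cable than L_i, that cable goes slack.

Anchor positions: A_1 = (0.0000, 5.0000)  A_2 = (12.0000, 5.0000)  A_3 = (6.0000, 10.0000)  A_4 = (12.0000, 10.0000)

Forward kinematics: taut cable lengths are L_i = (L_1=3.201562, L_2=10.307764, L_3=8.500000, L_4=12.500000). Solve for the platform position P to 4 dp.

(2.0000, 2.5000)

each cable: (A_i−P)·(A_i−P) = L_i²; let c_i = ‖A_i‖²−L_i²
c_1 = 0.0000+25.0000−10.2500 = 14.7500
row 1: -24.0000x + 0.0000y = -48.0000  (c_2=62.7500)
row 2: -12.0000x − 10.0000y = -49.0000  (c_3=63.7500)
row 3: -24.0000x − 10.0000y = -73.0000  (c_4=87.7500)
Cramer on rows 1–2 → x = 2.0000, y = 2.5000
check cable 4: ‖A_4−P‖² = 156.2500 ≈ L_4² = 156.2500 ✓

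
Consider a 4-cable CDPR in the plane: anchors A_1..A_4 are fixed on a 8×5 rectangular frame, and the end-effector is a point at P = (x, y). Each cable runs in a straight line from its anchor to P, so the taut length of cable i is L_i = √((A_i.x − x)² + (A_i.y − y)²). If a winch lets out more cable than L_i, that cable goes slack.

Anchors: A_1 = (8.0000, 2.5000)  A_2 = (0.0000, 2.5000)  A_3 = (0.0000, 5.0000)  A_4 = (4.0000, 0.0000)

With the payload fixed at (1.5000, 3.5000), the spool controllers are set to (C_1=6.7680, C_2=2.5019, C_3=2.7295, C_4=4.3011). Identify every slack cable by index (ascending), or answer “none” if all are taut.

1, 2, 3

i=1: geometric 6.5765 vs commanded 6.7680 ⇒ slack
i=2: geometric 1.8028 vs commanded 2.5019 ⇒ slack
i=3: geometric 2.1213 vs commanded 2.7295 ⇒ slack
i=4: geometric 4.3012 vs commanded 4.3011 ⇒ taut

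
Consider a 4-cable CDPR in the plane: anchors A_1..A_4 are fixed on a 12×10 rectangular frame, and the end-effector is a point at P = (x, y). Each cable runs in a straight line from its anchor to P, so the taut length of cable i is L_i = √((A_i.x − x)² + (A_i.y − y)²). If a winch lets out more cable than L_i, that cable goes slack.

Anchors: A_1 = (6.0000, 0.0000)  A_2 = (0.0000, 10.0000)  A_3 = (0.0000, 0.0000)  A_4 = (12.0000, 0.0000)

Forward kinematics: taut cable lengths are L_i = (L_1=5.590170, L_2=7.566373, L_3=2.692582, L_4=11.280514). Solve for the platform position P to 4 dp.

(1.0000, 2.5000)

circle eqns → linear via eq_j − eq_1; set q_j = A_j·A_j − L_j²
q_1 = 36.0000+0.0000−31.2500 = 4.7500
12.0000·x − 20.0000·y = q_1−q_2 = -38.0000
12.0000·x + 0.0000·y = q_1−q_3 = 12.0000
-12.0000·x + 0.0000·y = q_1−q_4 = -12.0000
solve first two rows → x=1.0000, y=2.5000
check cable 4: ‖A_4−P‖² = 127.2500 ≈ L_4² = 127.2500 ✓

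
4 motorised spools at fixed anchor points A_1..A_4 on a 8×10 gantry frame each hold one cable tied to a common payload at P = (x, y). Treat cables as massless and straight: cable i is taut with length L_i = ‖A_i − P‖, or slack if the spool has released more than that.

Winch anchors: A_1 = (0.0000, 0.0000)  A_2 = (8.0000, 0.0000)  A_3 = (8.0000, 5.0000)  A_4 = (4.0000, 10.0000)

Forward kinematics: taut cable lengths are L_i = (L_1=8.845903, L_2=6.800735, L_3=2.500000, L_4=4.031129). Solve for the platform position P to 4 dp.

expand ‖A_i−P‖²=L_i² and subtract eq 1 (k_i ≔ ‖A_i‖²−L_i²)
k_1 = 0.0000+0.0000−78.2500 = -78.2500
eq1−eq2 → [-16.0000  0.0000]·P = -96.0000
eq1−eq3 → [-16.0000  -10.0000]·P = -161.0000
eq1−eq4 → [-8.0000  -20.0000]·P = -178.0000
2×2 solve → P = (6.0000, 6.5000)
check cable 4: ‖A_4−P‖² = 16.2500 ≈ L_4² = 16.2500 ✓

(6.0000, 6.5000)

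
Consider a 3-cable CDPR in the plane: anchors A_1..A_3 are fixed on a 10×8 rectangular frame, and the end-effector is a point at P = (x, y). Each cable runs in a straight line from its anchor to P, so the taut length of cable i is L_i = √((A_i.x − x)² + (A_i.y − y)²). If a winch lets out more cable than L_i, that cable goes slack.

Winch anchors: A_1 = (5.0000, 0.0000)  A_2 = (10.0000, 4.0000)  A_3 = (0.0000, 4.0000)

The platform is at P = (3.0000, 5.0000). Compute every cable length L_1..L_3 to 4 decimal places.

L_1: Δ = A_1−P = (2.0000, -5.0000) → ‖Δ‖ = √29.0000 = 5.3852
L_2: Δ = A_2−P = (7.0000, -1.0000) → ‖Δ‖ = √50.0000 = 7.0711
L_3: Δ = A_3−P = (-3.0000, -1.0000) → ‖Δ‖ = √10.0000 = 3.1623

(5.3852, 7.0711, 3.1623)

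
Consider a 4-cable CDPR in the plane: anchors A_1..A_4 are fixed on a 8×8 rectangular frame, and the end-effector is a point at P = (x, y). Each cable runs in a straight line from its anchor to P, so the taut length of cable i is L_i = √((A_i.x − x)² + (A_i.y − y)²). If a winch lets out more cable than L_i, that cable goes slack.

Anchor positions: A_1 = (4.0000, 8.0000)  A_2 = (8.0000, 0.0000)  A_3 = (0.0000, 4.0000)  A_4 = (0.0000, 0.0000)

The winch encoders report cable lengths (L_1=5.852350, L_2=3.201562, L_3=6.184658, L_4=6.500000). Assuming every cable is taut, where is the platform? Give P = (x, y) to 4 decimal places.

circle eqns → linear via eq_j − eq_1; set k_j = A_j·A_j − L_j²
k_1 = 16.0000+64.0000−34.2500 = 45.7500
-8.0000·x + 16.0000·y = k_1−k_2 = -8.0000
8.0000·x + 8.0000·y = k_1−k_3 = 68.0000
8.0000·x + 16.0000·y = k_1−k_4 = 88.0000
solve first two rows → x=6.0000, y=2.5000
check cable 4: ‖A_4−P‖² = 42.2500 ≈ L_4² = 42.2500 ✓

(6.0000, 2.5000)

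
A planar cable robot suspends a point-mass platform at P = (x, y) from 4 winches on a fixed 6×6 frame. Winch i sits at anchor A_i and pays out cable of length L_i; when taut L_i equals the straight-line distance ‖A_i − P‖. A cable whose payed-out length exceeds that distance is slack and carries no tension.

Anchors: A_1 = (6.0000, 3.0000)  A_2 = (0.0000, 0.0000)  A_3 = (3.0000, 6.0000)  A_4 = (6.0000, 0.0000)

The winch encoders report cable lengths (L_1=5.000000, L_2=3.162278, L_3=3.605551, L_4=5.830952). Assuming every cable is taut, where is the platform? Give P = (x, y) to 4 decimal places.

(1.0000, 3.0000)

each cable: (A_i−P)·(A_i−P) = L_i²; let q_i = ‖A_i‖²−L_i²
q_1 = 36.0000+9.0000−25.0000 = 20.0000
row 1: 12.0000x + 6.0000y = 30.0000  (q_2=-10.0000)
row 2: 6.0000x − 6.0000y = -12.0000  (q_3=32.0000)
row 3: 0.0000x + 6.0000y = 18.0000  (q_4=2.0000)
Cramer on rows 1–2 → x = 1.0000, y = 3.0000
check cable 4: ‖A_4−P‖² = 34.0000 ≈ L_4² = 34.0000 ✓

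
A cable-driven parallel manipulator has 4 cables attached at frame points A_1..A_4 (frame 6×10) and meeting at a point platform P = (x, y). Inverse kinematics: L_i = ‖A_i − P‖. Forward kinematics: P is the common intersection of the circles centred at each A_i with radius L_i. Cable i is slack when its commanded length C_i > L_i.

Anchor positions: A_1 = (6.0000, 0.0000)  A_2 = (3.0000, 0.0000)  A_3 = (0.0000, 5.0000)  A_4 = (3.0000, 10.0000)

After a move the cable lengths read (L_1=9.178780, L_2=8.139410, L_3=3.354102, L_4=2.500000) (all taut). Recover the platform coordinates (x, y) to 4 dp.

(1.5000, 8.0000)

expand ‖A_i−P‖²=L_i² and subtract eq 1 (k_i ≔ ‖A_i‖²−L_i²)
k_1 = 36.0000+0.0000−84.2500 = -48.2500
eq1−eq2 → [6.0000  0.0000]·P = 9.0000
eq1−eq3 → [12.0000  -10.0000]·P = -62.0000
eq1−eq4 → [6.0000  -20.0000]·P = -151.0000
2×2 solve → P = (1.5000, 8.0000)
check cable 4: ‖A_4−P‖² = 6.2500 ≈ L_4² = 6.2500 ✓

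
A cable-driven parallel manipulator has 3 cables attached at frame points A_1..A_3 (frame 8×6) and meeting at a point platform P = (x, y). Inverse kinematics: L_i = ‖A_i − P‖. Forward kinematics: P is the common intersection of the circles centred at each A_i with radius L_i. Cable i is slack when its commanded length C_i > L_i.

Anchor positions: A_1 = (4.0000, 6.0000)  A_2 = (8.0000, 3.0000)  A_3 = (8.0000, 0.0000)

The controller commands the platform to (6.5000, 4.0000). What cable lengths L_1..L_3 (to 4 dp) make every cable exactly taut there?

(3.2016, 1.8028, 4.2720)

L_1: Δ = A_1−P = (-2.5000, 2.0000) → ‖Δ‖ = √10.2500 = 3.2016
L_2: Δ = A_2−P = (1.5000, -1.0000) → ‖Δ‖ = √3.2500 = 1.8028
L_3: Δ = A_3−P = (1.5000, -4.0000) → ‖Δ‖ = √18.2500 = 4.2720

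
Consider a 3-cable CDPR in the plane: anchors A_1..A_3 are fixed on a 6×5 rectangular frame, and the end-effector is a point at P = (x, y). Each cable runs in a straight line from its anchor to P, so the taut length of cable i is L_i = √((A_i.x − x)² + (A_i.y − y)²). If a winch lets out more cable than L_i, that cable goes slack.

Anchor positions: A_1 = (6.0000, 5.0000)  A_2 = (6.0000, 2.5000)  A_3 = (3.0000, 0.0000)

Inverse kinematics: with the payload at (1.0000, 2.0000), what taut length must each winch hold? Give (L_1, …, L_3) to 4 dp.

L_1 = √((6.0000−1.0000)² + (5.0000−2.0000)²) = 5.8310
L_2 = √((6.0000−1.0000)² + (2.5000−2.0000)²) = 5.0249
L_3 = √((3.0000−1.0000)² + (0.0000−2.0000)²) = 2.8284

(5.8310, 5.0249, 2.8284)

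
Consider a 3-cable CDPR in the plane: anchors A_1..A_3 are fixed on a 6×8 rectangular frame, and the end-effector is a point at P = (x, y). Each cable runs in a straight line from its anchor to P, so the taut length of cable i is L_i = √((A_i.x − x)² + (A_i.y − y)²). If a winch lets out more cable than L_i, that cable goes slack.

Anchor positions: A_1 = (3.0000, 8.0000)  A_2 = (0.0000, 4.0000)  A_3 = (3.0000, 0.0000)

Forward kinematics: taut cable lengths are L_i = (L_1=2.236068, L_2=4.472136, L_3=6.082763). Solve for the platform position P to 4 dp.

expand ‖A_i−P‖²=L_i² and subtract eq 1 (k_i ≔ ‖A_i‖²−L_i²)
k_1 = 9.0000+64.0000−5.0000 = 68.0000
eq1−eq2 → [6.0000  8.0000]·P = 72.0000
eq1−eq3 → [0.0000  16.0000]·P = 96.0000
2×2 solve → P = (4.0000, 6.0000)

(4.0000, 6.0000)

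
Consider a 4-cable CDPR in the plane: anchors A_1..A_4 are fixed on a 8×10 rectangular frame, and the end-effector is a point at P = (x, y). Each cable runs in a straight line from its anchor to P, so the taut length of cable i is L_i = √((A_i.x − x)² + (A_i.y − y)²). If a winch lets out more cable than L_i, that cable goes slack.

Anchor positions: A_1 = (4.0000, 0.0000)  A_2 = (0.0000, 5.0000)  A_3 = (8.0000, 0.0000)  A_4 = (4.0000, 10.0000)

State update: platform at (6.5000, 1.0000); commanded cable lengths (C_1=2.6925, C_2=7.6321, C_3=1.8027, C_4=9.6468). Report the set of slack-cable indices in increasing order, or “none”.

cable 1: L_1 = ‖A_1−P‖ = 2.6926;  C_1 = 2.6925 → taut
cable 2: L_2 = ‖A_2−P‖ = 7.6322;  C_2 = 7.6321 → taut
cable 3: L_3 = ‖A_3−P‖ = 1.8028;  C_3 = 1.8027 → taut
cable 4: L_4 = ‖A_4−P‖ = 9.3408;  C_4 = 9.6468 → slack

4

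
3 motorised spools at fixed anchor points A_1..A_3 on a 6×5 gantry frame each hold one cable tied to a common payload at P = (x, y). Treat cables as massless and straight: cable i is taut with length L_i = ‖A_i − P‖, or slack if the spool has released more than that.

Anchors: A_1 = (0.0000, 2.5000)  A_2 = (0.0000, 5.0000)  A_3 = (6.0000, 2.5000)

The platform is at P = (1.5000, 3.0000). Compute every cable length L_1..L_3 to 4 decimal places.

cable 1: Δx=-1.5000, Δy=-0.5000; L_1 = √(Δx²+Δy²) = 1.5811
cable 2: Δx=-1.5000, Δy=2.0000; L_2 = √(Δx²+Δy²) = 2.5000
cable 3: Δx=4.5000, Δy=-0.5000; L_3 = √(Δx²+Δy²) = 4.5277

(1.5811, 2.5000, 4.5277)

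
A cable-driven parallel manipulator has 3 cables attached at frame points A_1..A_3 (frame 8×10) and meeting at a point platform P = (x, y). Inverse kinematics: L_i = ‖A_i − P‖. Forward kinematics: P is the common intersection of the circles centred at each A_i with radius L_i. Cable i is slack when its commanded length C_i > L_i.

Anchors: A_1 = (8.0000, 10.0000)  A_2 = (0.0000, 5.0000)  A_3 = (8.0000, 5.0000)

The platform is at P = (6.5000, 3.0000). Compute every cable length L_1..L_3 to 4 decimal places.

L_1: Δ = A_1−P = (1.5000, 7.0000) → ‖Δ‖ = √51.2500 = 7.1589
L_2: Δ = A_2−P = (-6.5000, 2.0000) → ‖Δ‖ = √46.2500 = 6.8007
L_3: Δ = A_3−P = (1.5000, 2.0000) → ‖Δ‖ = √6.2500 = 2.5000

(7.1589, 6.8007, 2.5000)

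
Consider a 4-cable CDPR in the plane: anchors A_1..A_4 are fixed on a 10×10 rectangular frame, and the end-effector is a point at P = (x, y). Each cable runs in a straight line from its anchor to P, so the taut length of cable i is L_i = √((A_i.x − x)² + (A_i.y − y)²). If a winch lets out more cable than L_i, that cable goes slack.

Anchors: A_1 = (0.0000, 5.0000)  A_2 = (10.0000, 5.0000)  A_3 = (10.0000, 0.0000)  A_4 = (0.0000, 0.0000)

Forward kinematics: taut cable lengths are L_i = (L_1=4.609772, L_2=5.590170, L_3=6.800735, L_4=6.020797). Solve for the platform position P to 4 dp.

(4.5000, 4.0000)

circle eqns → linear via eq_j − eq_1; set c_j = A_j·A_j − L_j²
c_1 = 0.0000+25.0000−21.2500 = 3.7500
-20.0000·x + 0.0000·y = c_1−c_2 = -90.0000
-20.0000·x + 10.0000·y = c_1−c_3 = -50.0000
0.0000·x + 10.0000·y = c_1−c_4 = 40.0000
solve first two rows → x=4.5000, y=4.0000
check cable 4: ‖A_4−P‖² = 36.2500 ≈ L_4² = 36.2500 ✓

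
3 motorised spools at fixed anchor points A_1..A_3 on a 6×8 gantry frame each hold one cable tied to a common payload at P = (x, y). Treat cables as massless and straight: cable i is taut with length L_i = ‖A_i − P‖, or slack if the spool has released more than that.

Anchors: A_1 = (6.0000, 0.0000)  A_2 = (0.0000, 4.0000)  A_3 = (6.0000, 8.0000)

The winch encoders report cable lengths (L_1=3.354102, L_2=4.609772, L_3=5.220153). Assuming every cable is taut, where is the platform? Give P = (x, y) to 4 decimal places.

circle eqns → linear via eq_j − eq_1; set k_j = A_j·A_j − L_j²
k_1 = 36.0000+0.0000−11.2500 = 24.7500
12.0000·x − 8.0000·y = k_1−k_2 = 30.0000
0.0000·x − 16.0000·y = k_1−k_3 = -48.0000
solve first two rows → x=4.5000, y=3.0000

(4.5000, 3.0000)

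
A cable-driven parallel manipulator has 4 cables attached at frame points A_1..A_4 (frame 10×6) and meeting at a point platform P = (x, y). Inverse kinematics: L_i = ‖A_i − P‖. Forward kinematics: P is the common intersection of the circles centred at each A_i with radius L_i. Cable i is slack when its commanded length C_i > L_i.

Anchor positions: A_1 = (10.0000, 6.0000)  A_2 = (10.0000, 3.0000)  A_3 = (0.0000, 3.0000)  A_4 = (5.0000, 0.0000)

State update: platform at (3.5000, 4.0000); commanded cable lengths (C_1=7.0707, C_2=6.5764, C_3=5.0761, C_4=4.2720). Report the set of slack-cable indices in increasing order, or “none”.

1, 3

i=1: geometric 6.8007 vs commanded 7.0707 ⇒ slack
i=2: geometric 6.5765 vs commanded 6.5764 ⇒ taut
i=3: geometric 3.6401 vs commanded 5.0761 ⇒ slack
i=4: geometric 4.2720 vs commanded 4.2720 ⇒ taut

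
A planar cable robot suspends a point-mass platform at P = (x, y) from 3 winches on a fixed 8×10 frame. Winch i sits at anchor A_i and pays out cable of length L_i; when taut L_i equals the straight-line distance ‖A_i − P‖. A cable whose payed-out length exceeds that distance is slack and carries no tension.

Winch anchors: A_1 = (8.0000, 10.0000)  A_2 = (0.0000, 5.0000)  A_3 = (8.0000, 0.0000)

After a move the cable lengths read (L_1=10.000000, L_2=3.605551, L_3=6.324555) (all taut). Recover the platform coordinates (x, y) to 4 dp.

expand ‖A_i−P‖²=L_i² and subtract eq 1 (c_i ≔ ‖A_i‖²−L_i²)
c_1 = 64.0000+100.0000−100.0000 = 64.0000
eq1−eq2 → [16.0000  10.0000]·P = 52.0000
eq1−eq3 → [0.0000  20.0000]·P = 40.0000
2×2 solve → P = (2.0000, 2.0000)

(2.0000, 2.0000)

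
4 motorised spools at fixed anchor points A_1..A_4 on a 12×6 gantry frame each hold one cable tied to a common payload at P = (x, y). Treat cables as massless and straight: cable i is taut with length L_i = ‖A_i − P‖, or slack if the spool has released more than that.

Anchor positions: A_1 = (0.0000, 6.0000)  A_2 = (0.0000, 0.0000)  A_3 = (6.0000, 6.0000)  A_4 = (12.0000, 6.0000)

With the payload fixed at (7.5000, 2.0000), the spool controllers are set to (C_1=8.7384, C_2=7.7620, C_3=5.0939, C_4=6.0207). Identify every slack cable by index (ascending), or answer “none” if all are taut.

1, 3

i=1: geometric 8.5000 vs commanded 8.7384 ⇒ slack
i=2: geometric 7.7621 vs commanded 7.7620 ⇒ taut
i=3: geometric 4.2720 vs commanded 5.0939 ⇒ slack
i=4: geometric 6.0208 vs commanded 6.0207 ⇒ taut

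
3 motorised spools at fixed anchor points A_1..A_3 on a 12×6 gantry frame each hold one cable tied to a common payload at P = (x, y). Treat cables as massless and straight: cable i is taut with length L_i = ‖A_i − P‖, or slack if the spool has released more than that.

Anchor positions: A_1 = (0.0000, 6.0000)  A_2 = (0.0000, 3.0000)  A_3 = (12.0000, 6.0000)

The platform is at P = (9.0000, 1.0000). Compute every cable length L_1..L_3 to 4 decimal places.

L_1: Δ = A_1−P = (-9.0000, 5.0000) → ‖Δ‖ = √106.0000 = 10.2956
L_2: Δ = A_2−P = (-9.0000, 2.0000) → ‖Δ‖ = √85.0000 = 9.2195
L_3: Δ = A_3−P = (3.0000, 5.0000) → ‖Δ‖ = √34.0000 = 5.8310

(10.2956, 9.2195, 5.8310)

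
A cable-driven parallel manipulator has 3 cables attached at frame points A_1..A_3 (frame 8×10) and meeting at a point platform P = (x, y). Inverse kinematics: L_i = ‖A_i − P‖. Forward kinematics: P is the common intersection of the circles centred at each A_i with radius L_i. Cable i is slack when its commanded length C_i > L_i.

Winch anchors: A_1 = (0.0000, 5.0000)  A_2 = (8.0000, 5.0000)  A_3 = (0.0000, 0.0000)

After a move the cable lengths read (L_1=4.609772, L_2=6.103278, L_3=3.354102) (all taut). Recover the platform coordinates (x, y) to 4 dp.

each cable: (A_i−P)·(A_i−P) = L_i²; let k_i = ‖A_i‖²−L_i²
k_1 = 0.0000+25.0000−21.2500 = 3.7500
row 1: -16.0000x + 0.0000y = -48.0000  (k_2=51.7500)
row 2: 0.0000x + 10.0000y = 15.0000  (k_3=-11.2500)
Cramer on rows 1–2 → x = 3.0000, y = 1.5000

(3.0000, 1.5000)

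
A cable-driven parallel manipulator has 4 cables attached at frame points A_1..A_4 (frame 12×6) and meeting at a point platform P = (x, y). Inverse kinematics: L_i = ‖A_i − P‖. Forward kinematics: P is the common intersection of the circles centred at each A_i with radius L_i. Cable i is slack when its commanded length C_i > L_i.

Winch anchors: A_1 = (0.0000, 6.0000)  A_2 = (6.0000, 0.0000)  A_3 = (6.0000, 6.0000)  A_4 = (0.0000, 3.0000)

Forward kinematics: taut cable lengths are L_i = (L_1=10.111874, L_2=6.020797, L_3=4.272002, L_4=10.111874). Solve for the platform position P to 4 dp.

circle eqns → linear via eq_j − eq_1; set q_j = A_j·A_j − L_j²
q_1 = 0.0000+36.0000−102.2500 = -66.2500
-12.0000·x + 12.0000·y = q_1−q_2 = -66.0000
-12.0000·x + 0.0000·y = q_1−q_3 = -120.0000
0.0000·x + 6.0000·y = q_1−q_4 = 27.0000
solve first two rows → x=10.0000, y=4.5000
check cable 4: ‖A_4−P‖² = 102.2500 ≈ L_4² = 102.2500 ✓

(10.0000, 4.5000)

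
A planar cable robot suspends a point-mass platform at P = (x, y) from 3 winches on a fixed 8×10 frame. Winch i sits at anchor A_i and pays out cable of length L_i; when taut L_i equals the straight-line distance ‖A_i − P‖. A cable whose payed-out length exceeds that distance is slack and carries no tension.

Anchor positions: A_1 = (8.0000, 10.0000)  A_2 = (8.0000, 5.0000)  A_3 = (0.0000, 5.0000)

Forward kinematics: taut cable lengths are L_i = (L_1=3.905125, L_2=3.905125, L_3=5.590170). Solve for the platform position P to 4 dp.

each cable: (A_i−P)·(A_i−P) = L_i²; let q_i = ‖A_i‖²−L_i²
q_1 = 64.0000+100.0000−15.2500 = 148.7500
row 1: 0.0000x + 10.0000y = 75.0000  (q_2=73.7500)
row 2: 16.0000x + 10.0000y = 155.0000  (q_3=-6.2500)
Cramer on rows 1–2 → x = 5.0000, y = 7.5000

(5.0000, 7.5000)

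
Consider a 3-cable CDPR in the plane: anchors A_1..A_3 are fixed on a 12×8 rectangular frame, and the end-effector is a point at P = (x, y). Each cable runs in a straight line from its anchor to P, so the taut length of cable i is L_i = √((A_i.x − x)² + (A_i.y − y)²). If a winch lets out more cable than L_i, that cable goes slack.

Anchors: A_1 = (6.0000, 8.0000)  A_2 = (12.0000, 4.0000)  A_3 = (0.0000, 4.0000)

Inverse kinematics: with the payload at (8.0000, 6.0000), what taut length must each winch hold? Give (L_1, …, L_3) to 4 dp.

(2.8284, 4.4721, 8.2462)

L_1 = √((6.0000−8.0000)² + (8.0000−6.0000)²) = 2.8284
L_2 = √((12.0000−8.0000)² + (4.0000−6.0000)²) = 4.4721
L_3 = √((0.0000−8.0000)² + (4.0000−6.0000)²) = 8.2462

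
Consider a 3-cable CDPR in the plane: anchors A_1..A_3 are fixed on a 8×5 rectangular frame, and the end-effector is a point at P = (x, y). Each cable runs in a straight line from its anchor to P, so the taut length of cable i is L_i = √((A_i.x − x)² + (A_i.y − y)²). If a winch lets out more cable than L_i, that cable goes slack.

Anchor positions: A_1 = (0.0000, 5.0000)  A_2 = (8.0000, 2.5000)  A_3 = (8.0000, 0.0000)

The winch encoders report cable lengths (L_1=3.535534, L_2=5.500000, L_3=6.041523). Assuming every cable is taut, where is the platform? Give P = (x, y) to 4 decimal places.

circle eqns → linear via eq_j − eq_1; set c_j = A_j·A_j − L_j²
c_1 = 0.0000+25.0000−12.5000 = 12.5000
-16.0000·x + 5.0000·y = c_1−c_2 = -27.5000
-16.0000·x + 10.0000·y = c_1−c_3 = -15.0000
solve first two rows → x=2.5000, y=2.5000

(2.5000, 2.5000)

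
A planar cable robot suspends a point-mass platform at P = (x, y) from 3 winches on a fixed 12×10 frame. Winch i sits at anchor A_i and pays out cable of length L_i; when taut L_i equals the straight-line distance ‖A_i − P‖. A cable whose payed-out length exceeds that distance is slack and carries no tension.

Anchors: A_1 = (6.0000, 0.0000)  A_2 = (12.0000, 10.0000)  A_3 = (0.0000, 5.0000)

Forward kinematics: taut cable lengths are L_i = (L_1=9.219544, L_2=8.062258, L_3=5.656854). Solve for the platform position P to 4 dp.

(4.0000, 9.0000)

expand ‖A_i−P‖²=L_i² and subtract eq 1 (k_i ≔ ‖A_i‖²−L_i²)
k_1 = 36.0000+0.0000−85.0000 = -49.0000
eq1−eq2 → [-12.0000  -20.0000]·P = -228.0000
eq1−eq3 → [12.0000  -10.0000]·P = -42.0000
2×2 solve → P = (4.0000, 9.0000)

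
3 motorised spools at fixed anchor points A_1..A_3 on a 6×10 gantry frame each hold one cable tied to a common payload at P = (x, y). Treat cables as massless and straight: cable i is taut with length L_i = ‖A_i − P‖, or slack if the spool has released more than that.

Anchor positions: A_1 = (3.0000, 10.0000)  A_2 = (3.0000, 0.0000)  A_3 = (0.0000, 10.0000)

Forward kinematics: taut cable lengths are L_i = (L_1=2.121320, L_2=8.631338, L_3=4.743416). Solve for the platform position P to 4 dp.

(4.5000, 8.5000)

each cable: (A_i−P)·(A_i−P) = L_i²; let c_i = ‖A_i‖²−L_i²
c_1 = 9.0000+100.0000−4.5000 = 104.5000
row 1: 0.0000x + 20.0000y = 170.0000  (c_2=-65.5000)
row 2: 6.0000x + 0.0000y = 27.0000  (c_3=77.5000)
Cramer on rows 1–2 → x = 4.5000, y = 8.5000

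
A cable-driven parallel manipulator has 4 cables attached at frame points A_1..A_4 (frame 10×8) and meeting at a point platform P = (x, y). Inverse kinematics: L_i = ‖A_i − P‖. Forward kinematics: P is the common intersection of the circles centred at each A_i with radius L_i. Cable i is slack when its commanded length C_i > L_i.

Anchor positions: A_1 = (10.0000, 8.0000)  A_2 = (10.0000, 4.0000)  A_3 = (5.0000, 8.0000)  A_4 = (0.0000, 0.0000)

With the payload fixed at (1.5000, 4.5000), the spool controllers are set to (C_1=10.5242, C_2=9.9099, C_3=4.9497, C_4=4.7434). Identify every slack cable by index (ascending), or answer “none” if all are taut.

1, 2

cable 1: L_1 = ‖A_1−P‖ = 9.1924;  C_1 = 10.5242 → slack
cable 2: L_2 = ‖A_2−P‖ = 8.5147;  C_2 = 9.9099 → slack
cable 3: L_3 = ‖A_3−P‖ = 4.9497;  C_3 = 4.9497 → taut
cable 4: L_4 = ‖A_4−P‖ = 4.7434;  C_4 = 4.7434 → taut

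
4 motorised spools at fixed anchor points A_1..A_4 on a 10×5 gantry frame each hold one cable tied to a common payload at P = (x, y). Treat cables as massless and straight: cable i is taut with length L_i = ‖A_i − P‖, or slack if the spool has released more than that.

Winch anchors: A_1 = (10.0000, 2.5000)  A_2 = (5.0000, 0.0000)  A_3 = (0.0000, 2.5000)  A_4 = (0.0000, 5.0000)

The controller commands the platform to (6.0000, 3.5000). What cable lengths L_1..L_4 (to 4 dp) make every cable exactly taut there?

(4.1231, 3.6401, 6.0828, 6.1847)

L_1 = √((10.0000−6.0000)² + (2.5000−3.5000)²) = 4.1231
L_2 = √((5.0000−6.0000)² + (0.0000−3.5000)²) = 3.6401
L_3 = √((0.0000−6.0000)² + (2.5000−3.5000)²) = 6.0828
L_4 = √((0.0000−6.0000)² + (5.0000−3.5000)²) = 6.1847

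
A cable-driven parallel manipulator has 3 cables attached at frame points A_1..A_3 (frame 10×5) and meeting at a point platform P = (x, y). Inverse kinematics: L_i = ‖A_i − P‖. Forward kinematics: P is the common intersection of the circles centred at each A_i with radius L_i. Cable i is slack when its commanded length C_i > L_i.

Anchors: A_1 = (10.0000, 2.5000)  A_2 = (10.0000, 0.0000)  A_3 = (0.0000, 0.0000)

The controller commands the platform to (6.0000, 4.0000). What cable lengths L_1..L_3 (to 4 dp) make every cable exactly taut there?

L_1 = √((10.0000−6.0000)² + (2.5000−4.0000)²) = 4.2720
L_2 = √((10.0000−6.0000)² + (0.0000−4.0000)²) = 5.6569
L_3 = √((0.0000−6.0000)² + (0.0000−4.0000)²) = 7.2111

(4.2720, 5.6569, 7.2111)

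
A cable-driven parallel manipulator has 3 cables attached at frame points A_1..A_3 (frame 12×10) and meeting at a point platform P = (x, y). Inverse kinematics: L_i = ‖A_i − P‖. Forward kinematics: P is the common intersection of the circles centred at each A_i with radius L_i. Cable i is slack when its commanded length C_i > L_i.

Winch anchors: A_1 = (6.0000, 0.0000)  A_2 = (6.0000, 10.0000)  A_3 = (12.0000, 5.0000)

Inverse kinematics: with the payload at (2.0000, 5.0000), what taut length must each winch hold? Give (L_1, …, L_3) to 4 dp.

(6.4031, 6.4031, 10.0000)

L_1: Δ = A_1−P = (4.0000, -5.0000) → ‖Δ‖ = √41.0000 = 6.4031
L_2: Δ = A_2−P = (4.0000, 5.0000) → ‖Δ‖ = √41.0000 = 6.4031
L_3: Δ = A_3−P = (10.0000, 0.0000) → ‖Δ‖ = √100.0000 = 10.0000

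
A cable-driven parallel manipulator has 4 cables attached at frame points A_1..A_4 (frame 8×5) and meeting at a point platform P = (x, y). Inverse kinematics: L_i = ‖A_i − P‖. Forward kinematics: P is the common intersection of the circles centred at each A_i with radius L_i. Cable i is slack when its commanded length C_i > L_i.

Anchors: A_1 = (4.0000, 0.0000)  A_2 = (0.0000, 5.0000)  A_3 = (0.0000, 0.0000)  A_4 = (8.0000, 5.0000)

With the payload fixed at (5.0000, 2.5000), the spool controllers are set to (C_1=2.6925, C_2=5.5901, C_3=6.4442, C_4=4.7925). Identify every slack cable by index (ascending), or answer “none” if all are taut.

cable 1: √((-1.0000)²+(-2.5000)²)=2.6926, C_1=2.6925: taut
cable 2: √((-5.0000)²+(2.5000)²)=5.5902, C_2=5.5901: taut
cable 3: √((-5.0000)²+(-2.5000)²)=5.5902, C_3=6.4442: slack
cable 4: √((3.0000)²+(2.5000)²)=3.9051, C_4=4.7925: slack

3, 4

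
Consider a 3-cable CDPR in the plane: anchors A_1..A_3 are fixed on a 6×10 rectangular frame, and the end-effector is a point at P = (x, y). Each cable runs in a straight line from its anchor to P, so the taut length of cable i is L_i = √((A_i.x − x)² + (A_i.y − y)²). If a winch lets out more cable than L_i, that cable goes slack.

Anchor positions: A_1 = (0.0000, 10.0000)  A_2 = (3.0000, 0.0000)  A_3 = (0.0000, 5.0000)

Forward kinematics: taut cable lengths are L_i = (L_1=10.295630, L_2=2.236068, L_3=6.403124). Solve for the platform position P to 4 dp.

each cable: (A_i−P)·(A_i−P) = L_i²; let q_i = ‖A_i‖²−L_i²
q_1 = 0.0000+100.0000−106.0000 = -6.0000
row 1: -6.0000x + 20.0000y = -10.0000  (q_2=4.0000)
row 2: 0.0000x + 10.0000y = 10.0000  (q_3=-16.0000)
Cramer on rows 1–2 → x = 5.0000, y = 1.0000

(5.0000, 1.0000)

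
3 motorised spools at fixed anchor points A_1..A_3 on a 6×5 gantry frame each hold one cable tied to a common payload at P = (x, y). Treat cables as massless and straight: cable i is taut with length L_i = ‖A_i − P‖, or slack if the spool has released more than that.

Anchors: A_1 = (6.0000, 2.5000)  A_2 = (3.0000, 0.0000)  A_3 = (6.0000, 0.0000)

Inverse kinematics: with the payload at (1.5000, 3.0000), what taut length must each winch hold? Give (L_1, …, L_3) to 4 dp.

(4.5277, 3.3541, 5.4083)

L_1: Δ = A_1−P = (4.5000, -0.5000) → ‖Δ‖ = √20.5000 = 4.5277
L_2: Δ = A_2−P = (1.5000, -3.0000) → ‖Δ‖ = √11.2500 = 3.3541
L_3: Δ = A_3−P = (4.5000, -3.0000) → ‖Δ‖ = √29.2500 = 5.4083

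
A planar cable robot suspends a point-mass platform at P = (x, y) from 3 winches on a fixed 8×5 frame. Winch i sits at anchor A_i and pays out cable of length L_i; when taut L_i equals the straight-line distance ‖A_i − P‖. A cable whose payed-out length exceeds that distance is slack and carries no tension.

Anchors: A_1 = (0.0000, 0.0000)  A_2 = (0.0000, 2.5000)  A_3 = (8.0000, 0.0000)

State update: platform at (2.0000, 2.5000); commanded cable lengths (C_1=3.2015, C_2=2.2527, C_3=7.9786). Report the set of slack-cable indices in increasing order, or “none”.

cable 1: √((-2.0000)²+(-2.5000)²)=3.2016, C_1=3.2015: taut
cable 2: √((-2.0000)²+(0.0000)²)=2.0000, C_2=2.2527: slack
cable 3: √((6.0000)²+(-2.5000)²)=6.5000, C_3=7.9786: slack

2, 3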